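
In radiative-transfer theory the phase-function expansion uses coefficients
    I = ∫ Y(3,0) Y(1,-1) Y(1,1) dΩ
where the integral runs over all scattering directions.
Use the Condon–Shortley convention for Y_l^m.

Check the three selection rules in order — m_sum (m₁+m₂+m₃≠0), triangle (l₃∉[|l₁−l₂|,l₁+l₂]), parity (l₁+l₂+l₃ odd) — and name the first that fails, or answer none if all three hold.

triangle

azimuthal sum: 0 − 1 + 1 = 0  ✓
2 ≤ 1 ≤ 4 (triangle on l)  ✗
L = 3 + 1 + 1 = 5 (odd)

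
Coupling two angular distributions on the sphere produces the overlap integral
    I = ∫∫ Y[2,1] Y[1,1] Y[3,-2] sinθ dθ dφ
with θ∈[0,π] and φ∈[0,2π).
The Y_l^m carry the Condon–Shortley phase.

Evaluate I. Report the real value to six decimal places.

Rules hold: Σm=0, L=6 even, 1≤3≤3.
N = 5·3·7 = 105
Δ = 0!·4!·2!/7! = 1/105
Racah Σ t=0..0: t=0:+1/4 = 1/4
⇒ 3j(2 1 3; 0 0 0)² = 3/35, sgn -1
Racah Σ t=0..0: t=0:+1/12 = 1/12
⇒ 3j(2 1 3; 1 1 -2)² = 2/21, sgn -1
4πI² = N·(3j₀)²·(3jₘ)² = 6/7
I = +1·√(0.857143/4π) = 0.26116903

0.261169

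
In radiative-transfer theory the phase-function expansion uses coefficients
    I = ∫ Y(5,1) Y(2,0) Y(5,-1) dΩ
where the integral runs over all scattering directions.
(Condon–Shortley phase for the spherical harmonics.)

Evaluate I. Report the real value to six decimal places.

Rules hold: Σm=0, L=12 even, 3≤5≤7.
N = 11·5·11 = 605
Δ = 2!·8!·2!/13! = 1/38610
Racah Σ t=0..2: t=0:+1/2880 t=1:−1/576 t=2:+1/2880 = -1/960
⇒ 3j(5 2 5; 0 0 0)² = 10/429, sgn +1
Racah Σ t=0..2: t=0:+1/2304 t=1:−1/720 t=2:+1/5760 = -1/1280
⇒ 3j(5 2 5; 1 0 -1)² = 27/1430, sgn -1
4πI² = N·(3j₀)²·(3jₘ)² = 45/169
I = -1·√(0.266272/4π) = -0.14556534

-0.145565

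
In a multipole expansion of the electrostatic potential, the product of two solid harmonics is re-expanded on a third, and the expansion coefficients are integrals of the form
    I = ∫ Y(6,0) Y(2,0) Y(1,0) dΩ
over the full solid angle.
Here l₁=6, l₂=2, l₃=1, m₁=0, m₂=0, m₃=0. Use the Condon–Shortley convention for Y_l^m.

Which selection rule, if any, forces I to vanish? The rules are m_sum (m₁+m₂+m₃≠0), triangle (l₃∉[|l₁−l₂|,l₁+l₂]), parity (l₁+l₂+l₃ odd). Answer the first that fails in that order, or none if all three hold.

triangle

azimuthal sum: 0 + 0 + 0 = 0  ✓
4 ≤ 1 ≤ 8 (triangle on l)  ✗
L = 6 + 2 + 1 = 9 (odd)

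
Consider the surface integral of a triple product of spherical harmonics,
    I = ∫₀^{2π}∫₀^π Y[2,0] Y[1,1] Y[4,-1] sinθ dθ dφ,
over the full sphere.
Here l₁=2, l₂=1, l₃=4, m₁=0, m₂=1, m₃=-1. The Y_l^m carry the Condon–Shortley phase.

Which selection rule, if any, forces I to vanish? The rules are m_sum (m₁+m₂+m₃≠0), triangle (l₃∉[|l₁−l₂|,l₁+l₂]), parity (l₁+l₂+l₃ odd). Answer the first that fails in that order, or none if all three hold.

azimuthal sum: 0 + 1 − 1 = 0  ✓
1 ≤ 4 ≤ 3 (triangle on l)  ✗
L = 2 + 1 + 4 = 7 (odd)

triangle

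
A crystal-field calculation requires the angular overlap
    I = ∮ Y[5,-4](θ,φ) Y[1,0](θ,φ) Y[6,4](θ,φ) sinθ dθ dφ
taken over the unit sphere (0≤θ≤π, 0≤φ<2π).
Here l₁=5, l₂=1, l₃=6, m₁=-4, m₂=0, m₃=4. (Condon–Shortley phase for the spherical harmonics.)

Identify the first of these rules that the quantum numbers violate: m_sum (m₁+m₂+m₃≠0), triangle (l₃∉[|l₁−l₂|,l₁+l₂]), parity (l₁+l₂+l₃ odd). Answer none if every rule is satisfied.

m₁+m₂+m₃ = -4 + 0 + 4 = 0  ✓
triangle: |5−1|=4 ≤ l₃=6 ≤ 5+1=6  ✓
parity: l₁+l₂+l₃ = 12 is even  ✓

none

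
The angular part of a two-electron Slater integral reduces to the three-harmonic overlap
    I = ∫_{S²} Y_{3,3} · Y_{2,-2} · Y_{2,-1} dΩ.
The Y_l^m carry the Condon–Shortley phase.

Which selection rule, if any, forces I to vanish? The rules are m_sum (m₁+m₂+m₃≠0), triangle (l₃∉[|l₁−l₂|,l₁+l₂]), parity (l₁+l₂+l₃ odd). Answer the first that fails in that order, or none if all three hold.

parity

azimuthal sum: 3 − 2 − 1 = 0  ✓
1 ≤ 2 ≤ 5 (triangle on l)  ✓
L = 3 + 2 + 2 = 7 (odd)  ✗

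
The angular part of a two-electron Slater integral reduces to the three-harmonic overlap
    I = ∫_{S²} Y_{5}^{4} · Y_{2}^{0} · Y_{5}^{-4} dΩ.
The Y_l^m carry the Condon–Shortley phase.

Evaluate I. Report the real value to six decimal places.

-0.097044

m-sum 0 ✓  L=12 even ✓  3≤5≤7 ✓
Π(2lᵢ+1) = 11×5×11 = 605
triangle coeff Δ(5,2,5) = 1/38610
Σ_t [0,2]: t=0:+1/2880 t=1:−1/576 t=2:+1/2880 = -1/960
(3j)²=10/429 [(5 2 5; 0 0 0)], sign=+1
Σ_t [0,1]: t=0:+1/20160 t=1:−1/40320 = 1/40320
(3j)²=6/715 [(5 2 5; 4 0 -4)], sign=-1
⇒ 4πI² = 20/169
I = (-1)√(20/169/(4π)) = -0.09704356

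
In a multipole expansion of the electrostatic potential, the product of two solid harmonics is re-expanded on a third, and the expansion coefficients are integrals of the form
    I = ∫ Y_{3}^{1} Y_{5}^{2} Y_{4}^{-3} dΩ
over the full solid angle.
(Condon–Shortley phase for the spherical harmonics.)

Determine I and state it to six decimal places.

Rules hold: Σm=0, L=12 even, 2≤4≤8.
N = 7·11·9 = 693
Δ = 4!·2!·6!/13! = 1/180180
Racah Σ t=1..3: t=1:−1/576 t=2:+1/144 t=3:−1/576 = 1/288
⇒ 3j(3 5 4; 0 0 0)² = 20/1001, sgn +1
Racah Σ t=1..2: t=1:−1/4320 t=2:+1/960 = 7/8640
⇒ 3j(3 5 4; 1 2 -3)² = 343/12870, sgn -1
4πI² = N·(3j₀)²·(3jₘ)² = 686/1859
I = -1·√(0.369016/4π) = -0.17136315

-0.171363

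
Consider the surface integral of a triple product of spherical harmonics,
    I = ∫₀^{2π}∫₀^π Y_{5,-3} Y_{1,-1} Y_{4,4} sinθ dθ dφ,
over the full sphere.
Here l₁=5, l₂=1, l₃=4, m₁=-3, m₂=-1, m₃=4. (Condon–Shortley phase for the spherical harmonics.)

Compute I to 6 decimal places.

Rules hold: Σm=0, L=10 even, 4≤4≤6.
N = 11·3·9 = 297
Δ = 2!·8!·0!/11! = 1/495
Racah Σ t=1..1: t=1:−1/576 = -1/576
⇒ 3j(5 1 4; 0 0 0)² = 5/99, sgn -1
Racah Σ t=0..0: t=0:+1/80640 = 1/80640
⇒ 3j(5 1 4; -3 -1 4)² = 1/495, sgn +1
4πI² = N·(3j₀)²·(3jₘ)² = 1/33
I = -1·√(0.030303/4π) = -0.04910640

-0.049106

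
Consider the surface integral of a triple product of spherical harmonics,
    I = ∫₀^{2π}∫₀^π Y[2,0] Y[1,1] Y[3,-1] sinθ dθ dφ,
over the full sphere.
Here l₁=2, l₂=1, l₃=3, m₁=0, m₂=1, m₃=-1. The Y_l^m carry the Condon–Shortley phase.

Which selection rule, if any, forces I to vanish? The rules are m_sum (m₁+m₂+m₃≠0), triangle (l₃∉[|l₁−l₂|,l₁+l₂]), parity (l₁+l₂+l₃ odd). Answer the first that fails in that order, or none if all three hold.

none

Σmᵢ = 0  ✓
l₃∈[|l₁−l₂|,l₁+l₂]=[1,3], have l₃=3  ✓
Σlᵢ = 6 ⇒ even  ✓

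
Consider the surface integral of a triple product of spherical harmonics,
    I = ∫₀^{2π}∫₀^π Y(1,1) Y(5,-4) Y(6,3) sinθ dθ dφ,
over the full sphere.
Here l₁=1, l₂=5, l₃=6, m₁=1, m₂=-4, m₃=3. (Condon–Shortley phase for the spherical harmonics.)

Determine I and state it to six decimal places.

m-sum 0 ✓  L=12 even ✓  4≤6≤6 ✓
Π(2lᵢ+1) = 3×11×13 = 429
triangle coeff Δ(1,5,6) = 1/858
Σ_t [0,0]: t=0:+1/14400 = 1/14400
(3j)²=6/143 [(1 5 6; 0 0 0)], sign=+1
Σ_t [0,0]: t=0:+1/725760 = 1/725760
(3j)²=1/286 [(1 5 6; 1 -4 3)], sign=-1
⇒ 4πI² = 9/143
I = (-1)√(9/143/(4π)) = -0.07076985

-0.070770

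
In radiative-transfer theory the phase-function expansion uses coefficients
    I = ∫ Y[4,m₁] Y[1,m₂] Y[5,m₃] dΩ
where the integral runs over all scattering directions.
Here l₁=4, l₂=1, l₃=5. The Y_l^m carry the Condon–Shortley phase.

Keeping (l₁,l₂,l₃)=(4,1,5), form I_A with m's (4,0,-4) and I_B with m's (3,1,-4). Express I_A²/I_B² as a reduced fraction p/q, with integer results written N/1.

l's match ⇒ only the (l;m) 3-j factors differ between A and B.
A: triangle coeff Δ(4,1,5) = 1/495; Σ_t [0,0]: t=0:+1/40320 = 1/40320; (3j)²=1/55 [(4 1 5; 4 0 -4)], sign=-1
B: triangle coeff Δ(4,1,5) = 1/495; Σ_t [0,0]: t=0:+1/10080 = 1/10080; (3j)²=4/55 [(4 1 5; 3 1 -4)], sign=-1
I_A²/I_B² = (1/55)/(4/55) = 1/4

1/4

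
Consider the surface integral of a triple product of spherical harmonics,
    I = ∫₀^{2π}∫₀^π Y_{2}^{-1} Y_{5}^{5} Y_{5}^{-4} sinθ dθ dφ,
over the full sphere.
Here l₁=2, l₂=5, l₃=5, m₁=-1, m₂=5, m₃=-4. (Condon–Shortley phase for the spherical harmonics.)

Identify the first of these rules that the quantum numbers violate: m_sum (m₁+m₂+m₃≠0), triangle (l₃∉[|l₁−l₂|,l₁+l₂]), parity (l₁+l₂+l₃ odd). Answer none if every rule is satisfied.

Σmᵢ = 0  ✓
l₃∈[|l₁−l₂|,l₁+l₂]=[3,7], have l₃=5  ✓
Σlᵢ = 12 ⇒ even  ✓

none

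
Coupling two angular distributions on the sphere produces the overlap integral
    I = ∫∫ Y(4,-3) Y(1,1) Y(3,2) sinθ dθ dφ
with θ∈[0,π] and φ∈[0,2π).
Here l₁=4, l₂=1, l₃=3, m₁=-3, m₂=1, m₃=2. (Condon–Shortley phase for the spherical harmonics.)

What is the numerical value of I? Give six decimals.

-0.282095

Checks pass: Σm=0; 8 even; l₃=3∈[3,5].
(2·4+1)(2·1+1)(2·3+1) = 189
Δ: 2! 6! 0! / 9! → 1/252
sum: t=1:−1/36 = -1/36
3j²(4 1 3; 0 0 0) = Δ·Π!·Σ² = 4/63  (sign +1)
sum: t=2:+1/240 = 1/240
3j²(4 1 3; -3 1 2) = Δ·Π!·Σ² = 1/12  (sign -1)
combine: 4πI² = 189·4/63·1/12 = 1/1
take √, sign -1: I = -0.28209479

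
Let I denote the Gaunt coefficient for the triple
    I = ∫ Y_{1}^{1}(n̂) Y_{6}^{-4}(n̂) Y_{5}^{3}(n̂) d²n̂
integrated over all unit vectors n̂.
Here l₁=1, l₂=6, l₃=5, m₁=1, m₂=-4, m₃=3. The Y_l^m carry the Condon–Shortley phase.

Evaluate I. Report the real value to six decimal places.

m-sum 0 ✓  L=12 even ✓  5≤5≤7 ✓
Π(2lᵢ+1) = 3×13×11 = 429
triangle coeff Δ(1,6,5) = 1/858
Σ_t [1,1]: t=1:−1/14400 = -1/14400
(3j)²=6/143 [(1 6 5; 0 0 0)], sign=+1
Σ_t [0,0]: t=0:+1/161280 = 1/161280
(3j)²=15/286 [(1 6 5; 1 -4 3)], sign=+1
⇒ 4πI² = 135/143
I = (+1)√(135/143/(4π)) = 0.27409047

0.274090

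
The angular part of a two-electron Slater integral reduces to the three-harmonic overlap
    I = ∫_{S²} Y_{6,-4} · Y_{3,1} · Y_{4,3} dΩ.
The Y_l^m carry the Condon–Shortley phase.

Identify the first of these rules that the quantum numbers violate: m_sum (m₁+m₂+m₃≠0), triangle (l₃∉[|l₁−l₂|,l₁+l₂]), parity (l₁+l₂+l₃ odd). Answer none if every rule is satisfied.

m₁+m₂+m₃ = -4 + 1 + 3 = 0  ✓
triangle: |6−3|=3 ≤ l₃=4 ≤ 6+3=9  ✓
parity: l₁+l₂+l₃ = 13 is odd  ✗

parity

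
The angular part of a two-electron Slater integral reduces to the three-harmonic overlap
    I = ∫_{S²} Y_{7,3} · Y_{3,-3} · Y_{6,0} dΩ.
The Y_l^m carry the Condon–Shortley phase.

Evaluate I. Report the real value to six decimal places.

0.186383

Rules hold: Σm=0, L=16 even, 4≤6≤10.
N = 15·7·13 = 1365
Δ = 4!·10!·2!/17! = 1/2042040
Racah Σ t=1..3: t=1:−1/207360 t=2:+1/57600 t=3:−1/207360 = 1/129600
⇒ 3j(7 3 6; 0 0 0)² = 168/12155, sgn +1
Racah Σ t=0..0: t=0:+1/829440 = 1/829440
⇒ 3j(7 3 6; 3 -3 0)² = 225/9724, sgn +1
4πI² = N·(3j₀)²·(3jₘ)² = 198450/454597
I = +1·√(0.43654/4π) = 0.18638345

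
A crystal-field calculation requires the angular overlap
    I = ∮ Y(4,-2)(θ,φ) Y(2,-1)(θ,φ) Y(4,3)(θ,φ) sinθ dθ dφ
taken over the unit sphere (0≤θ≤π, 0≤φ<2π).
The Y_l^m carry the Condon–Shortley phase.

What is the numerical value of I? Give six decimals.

m-sum 0 ✓  L=10 even ✓  2≤4≤6 ✓
Π(2lᵢ+1) = 9×5×9 = 405
triangle coeff Δ(4,2,4) = 1/13860
Σ_t [0,2]: t=0:+1/192 t=1:−1/36 t=2:+1/192 = -5/288
(3j)²=20/693 [(4 2 4; 0 0 0)], sign=-1
Σ_t [0,1]: t=0:+1/1440 t=1:−1/240 = -1/288
(3j)²=5/132 [(4 2 4; -2 -1 3)], sign=+1
⇒ 4πI² = 375/847
I = (-1)√(375/847/(4π)) = -0.18770204

-0.187702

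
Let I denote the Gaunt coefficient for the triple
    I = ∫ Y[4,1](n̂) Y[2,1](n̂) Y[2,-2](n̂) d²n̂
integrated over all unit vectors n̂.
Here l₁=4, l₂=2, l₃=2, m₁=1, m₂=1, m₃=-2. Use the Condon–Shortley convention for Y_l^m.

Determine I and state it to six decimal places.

Checks pass: Σm=0; 8 even; l₃=2∈[2,6].
(2·4+1)(2·2+1)(2·2+1) = 225
Δ: 4! 4! 0! / 9! → 1/630
sum: t=2:+1/16 = 1/16
3j²(4 2 2; 0 0 0) = Δ·Π!·Σ² = 2/35  (sign +1)
sum: t=3:−1/144 = -1/144
3j²(4 2 2; 1 1 -2) = Δ·Π!·Σ² = 1/126  (sign -1)
combine: 4πI² = 225·2/35·1/126 = 5/49
take √, sign -1: I = -0.09011188

-0.090112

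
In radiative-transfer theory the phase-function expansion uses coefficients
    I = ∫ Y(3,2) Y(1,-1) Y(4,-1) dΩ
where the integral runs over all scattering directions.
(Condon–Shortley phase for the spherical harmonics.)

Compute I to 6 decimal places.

-0.106622

Rules hold: Σm=0, L=8 even, 2≤4≤4.
N = 7·3·9 = 189
Δ = 0!·6!·2!/9! = 1/252
Racah Σ t=0..0: t=0:+1/36 = 1/36
⇒ 3j(3 1 4; 0 0 0)² = 4/63, sgn +1
Racah Σ t=0..0: t=0:+1/240 = 1/240
⇒ 3j(3 1 4; 2 -1 -1)² = 1/84, sgn -1
4πI² = N·(3j₀)²·(3jₘ)² = 1/7
I = -1·√(0.142857/4π) = -0.10662181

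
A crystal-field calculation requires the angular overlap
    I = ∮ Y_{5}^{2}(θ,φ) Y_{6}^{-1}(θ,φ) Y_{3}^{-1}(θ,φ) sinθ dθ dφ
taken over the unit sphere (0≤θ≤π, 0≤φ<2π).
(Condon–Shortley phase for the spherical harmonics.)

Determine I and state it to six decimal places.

0.080575

m-sum 0 ✓  L=14 even ✓  1≤3≤11 ✓
Π(2lᵢ+1) = 11×13×7 = 1001
triangle coeff Δ(5,6,3) = 1/675675
Σ_t [3,5]: t=3:−1/8640 t=4:+1/2304 t=5:−1/8640 = 7/34560
(3j)²=7/429 [(5 6 3; 0 0 0)], sign=-1
Σ_t [1,3]: t=1:−1/241920 t=2:+1/8640 t=3:−1/5760 = -1/16128
(3j)²=5/1001 [(5 6 3; 2 -1 -1)], sign=-1
⇒ 4πI² = 35/429
I = (+1)√(35/429/(4π)) = 0.08057502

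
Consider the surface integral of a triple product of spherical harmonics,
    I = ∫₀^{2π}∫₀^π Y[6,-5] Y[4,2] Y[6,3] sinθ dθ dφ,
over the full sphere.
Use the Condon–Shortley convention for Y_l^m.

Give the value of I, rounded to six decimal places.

Rules hold: Σm=0, L=16 even, 2≤6≤10.
N = 13·9·13 = 1521
Δ = 4!·8!·4!/17! = 1/15315300
Racah Σ t=0..4: t=0:+1/829440 t=1:−1/25920 t=2:+1/9216 t=3:−1/25920 t=4:+1/829440 = 7/207360
⇒ 3j(6 4 6; 0 0 0)² = 28/2431, sgn +1
Racah Σ t=3..4: t=3:−1/1451520 t=4:+1/483840 = 1/725760
⇒ 3j(6 4 6; -5 2 3)² = 24/1547, sgn -1
4πI² = N·(3j₀)²·(3jₘ)² = 864/3179
I = -1·√(0.271784/4π) = -0.14706410

-0.147064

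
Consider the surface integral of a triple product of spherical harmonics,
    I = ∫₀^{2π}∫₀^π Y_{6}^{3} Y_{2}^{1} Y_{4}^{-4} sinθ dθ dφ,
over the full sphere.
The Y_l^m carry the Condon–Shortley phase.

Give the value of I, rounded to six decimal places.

-0.047713

m-sum 0 ✓  L=12 even ✓  4≤4≤8 ✓
Π(2lᵢ+1) = 13×5×9 = 585
triangle coeff Δ(6,2,4) = 1/6435
Σ_t [2,2]: t=2:+1/2304 = 1/2304
(3j)²=5/143 [(6 2 4; 0 0 0)], sign=+1
Σ_t [3,3]: t=3:−1/241920 = -1/241920
(3j)²=1/715 [(6 2 4; 3 1 -4)], sign=-1
⇒ 4πI² = 45/1573
I = (-1)√(45/1573/(4π)) = -0.04771303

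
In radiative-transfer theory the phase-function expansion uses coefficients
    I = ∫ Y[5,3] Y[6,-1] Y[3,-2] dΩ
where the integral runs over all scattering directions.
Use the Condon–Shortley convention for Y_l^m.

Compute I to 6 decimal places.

Rules hold: Σm=0, L=14 even, 1≤3≤11.
N = 11·13·7 = 1001
Δ = 8!·2!·4!/15! = 1/675675
Racah Σ t=3..5: t=3:−1/8640 t=4:+1/2304 t=5:−1/8640 = 7/34560
⇒ 3j(5 6 3; 0 0 0)² = 7/429, sgn -1
Racah Σ t=1..2: t=1:−1/120960 t=2:+1/17280 = 1/20160
⇒ 3j(5 6 3; 3 -1 -2)² = 64/3003, sgn -1
4πI² = N·(3j₀)²·(3jₘ)² = 448/1287
I = +1·√(0.348096/4π) = 0.16643505

0.166435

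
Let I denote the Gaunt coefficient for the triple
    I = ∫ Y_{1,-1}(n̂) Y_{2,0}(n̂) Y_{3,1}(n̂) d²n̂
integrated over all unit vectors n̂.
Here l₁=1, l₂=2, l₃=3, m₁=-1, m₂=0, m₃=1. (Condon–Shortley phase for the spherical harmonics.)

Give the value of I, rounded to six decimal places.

Rules hold: Σm=0, L=6 even, 1≤3≤3.
N = 3·5·7 = 105
Δ = 0!·2!·4!/7! = 1/105
Racah Σ t=0..0: t=0:+1/4 = 1/4
⇒ 3j(1 2 3; 0 0 0)² = 3/35, sgn -1
Racah Σ t=0..0: t=0:+1/8 = 1/8
⇒ 3j(1 2 3; -1 0 1)² = 2/35, sgn +1
4πI² = N·(3j₀)²·(3jₘ)² = 18/35
I = -1·√(0.514286/4π) = -0.20230066

-0.202301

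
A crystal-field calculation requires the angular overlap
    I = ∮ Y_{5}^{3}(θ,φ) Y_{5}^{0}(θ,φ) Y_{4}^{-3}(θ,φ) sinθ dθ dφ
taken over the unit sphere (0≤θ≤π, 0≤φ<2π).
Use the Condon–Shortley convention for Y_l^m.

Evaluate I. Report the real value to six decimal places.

Checks pass: Σm=0; 14 even; l₃=4∈[0,10].
(2·5+1)(2·5+1)(2·4+1) = 1089
Δ: 6! 4! 4! / 15! → 1/3153150
sum: t=1:−1/69120 t=2:+1/1728 t=3:−1/576 t=4:+1/1728 t=5:−1/69120 = -7/11520
3j²(5 5 4; 0 0 0) = Δ·Π!·Σ² = 2/143  (sign -1)
sum: t=1:−1/17280 t=2:+1/6912 = 1/11520
3j²(5 5 4; 3 0 -3) = Δ·Π!·Σ² = 2/143  (sign -1)
combine: 4πI² = 1089·2/143·2/143 = 36/169
take √, sign +1: I = 0.13019760

0.130198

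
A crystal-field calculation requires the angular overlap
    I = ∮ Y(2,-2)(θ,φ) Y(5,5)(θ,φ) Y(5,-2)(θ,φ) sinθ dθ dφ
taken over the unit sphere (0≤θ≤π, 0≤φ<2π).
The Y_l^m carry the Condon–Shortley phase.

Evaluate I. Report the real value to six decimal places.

0.000000

Σmᵢ = 1 ≠ 0, so the φ-integral vanishes; I = 0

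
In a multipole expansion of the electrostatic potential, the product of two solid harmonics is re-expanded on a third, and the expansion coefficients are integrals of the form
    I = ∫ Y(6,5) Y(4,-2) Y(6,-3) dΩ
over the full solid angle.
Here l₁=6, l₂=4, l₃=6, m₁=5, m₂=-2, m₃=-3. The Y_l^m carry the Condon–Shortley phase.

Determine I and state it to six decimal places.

Checks pass: Σm=0; 16 even; l₃=6∈[2,10].
(2·6+1)(2·4+1)(2·6+1) = 1521
Δ: 4! 8! 4! / 17! → 1/15315300
sum: t=0:+1/829440 t=1:−1/25920 t=2:+1/9216 t=3:−1/25920 t=4:+1/829440 = 7/207360
3j²(6 4 6; 0 0 0) = Δ·Π!·Σ² = 28/2431  (sign +1)
sum: t=0:+1/483840 t=1:−1/1451520 = 1/725760
3j²(6 4 6; 5 -2 -3) = Δ·Π!·Σ² = 24/1547  (sign -1)
combine: 4πI² = 1521·28/2431·24/1547 = 864/3179
take √, sign -1: I = -0.14706410

-0.147064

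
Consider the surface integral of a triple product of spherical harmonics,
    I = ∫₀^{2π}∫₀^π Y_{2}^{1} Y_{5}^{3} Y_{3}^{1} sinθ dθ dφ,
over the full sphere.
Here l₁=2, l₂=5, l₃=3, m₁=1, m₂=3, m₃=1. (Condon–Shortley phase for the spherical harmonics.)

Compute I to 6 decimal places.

0.000000

1 + 3 + 1 = 5 ≠ 0: azimuthal integral kills it; I = 0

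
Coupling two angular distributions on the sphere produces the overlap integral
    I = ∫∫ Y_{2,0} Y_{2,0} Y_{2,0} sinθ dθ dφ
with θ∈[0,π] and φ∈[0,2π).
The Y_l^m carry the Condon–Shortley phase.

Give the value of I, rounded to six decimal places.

Rules hold: Σm=0, L=6 even, 0≤2≤4.
N = 5·5·5 = 125
Δ = 2!·2!·2!/7! = 1/630
Racah Σ t=0..2: t=0:+1/8 t=1:−1/1 t=2:+1/8 = -3/4
⇒ 3j(2 2 2; 0 0 0)² = 2/35, sgn -1
(m-triple is (0,0,0) — same symbol as above.)
4πI² = N·(3j₀)²·(3jₘ)² = 20/49
I = +1·√(0.408163/4π) = 0.18022375

0.180224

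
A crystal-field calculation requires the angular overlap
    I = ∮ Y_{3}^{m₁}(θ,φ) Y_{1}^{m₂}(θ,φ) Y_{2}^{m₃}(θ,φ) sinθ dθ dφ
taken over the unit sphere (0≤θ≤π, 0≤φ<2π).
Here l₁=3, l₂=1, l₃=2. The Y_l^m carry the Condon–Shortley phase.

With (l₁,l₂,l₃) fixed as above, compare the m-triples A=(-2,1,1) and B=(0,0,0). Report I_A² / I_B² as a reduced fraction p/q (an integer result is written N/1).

10/9

l's match ⇒ only the (l;m) 3-j factors differ between A and B.
A: triangle coeff Δ(3,1,2) = 1/105; Σ_t [2,2]: t=2:+1/12 = 1/12; (3j)²=2/21 [(3 1 2; -2 1 1)], sign=-1
B: triangle coeff Δ(3,1,2) = 1/105; Σ_t [1,1]: t=1:−1/4 = -1/4; (3j)²=3/35 [(3 1 2; 0 0 0)], sign=-1
I_A²/I_B² = (2/21)/(3/35) = 10/9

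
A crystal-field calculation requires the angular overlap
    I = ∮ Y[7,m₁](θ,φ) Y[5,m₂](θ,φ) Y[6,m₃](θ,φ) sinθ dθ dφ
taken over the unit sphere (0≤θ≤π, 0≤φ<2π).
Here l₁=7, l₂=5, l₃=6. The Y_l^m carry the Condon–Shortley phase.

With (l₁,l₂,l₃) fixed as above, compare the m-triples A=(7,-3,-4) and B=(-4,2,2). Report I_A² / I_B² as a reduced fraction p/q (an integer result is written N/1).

l's match ⇒ only the (l;m) 3-j factors differ between A and B.
A: triangle coeff Δ(7,5,6) = 1/174594420; Σ_t [0,0]: t=0:+1/116121600 = 1/116121600; (3j)²=7/323 [(7 5 6; 7 -3 -4)], sign=+1
B: triangle coeff Δ(7,5,6) = 1/174594420; Σ_t [3,6]: t=3:−1/34836480 t=4:+1/1451520 t=5:−1/691200 t=6:+1/3110400 = -1/2150400; (3j)²=729/83980 [(7 5 6; -4 2 2)], sign=-1
I_A²/I_B² = (7/323)/(729/83980) = 1820/729

1820/729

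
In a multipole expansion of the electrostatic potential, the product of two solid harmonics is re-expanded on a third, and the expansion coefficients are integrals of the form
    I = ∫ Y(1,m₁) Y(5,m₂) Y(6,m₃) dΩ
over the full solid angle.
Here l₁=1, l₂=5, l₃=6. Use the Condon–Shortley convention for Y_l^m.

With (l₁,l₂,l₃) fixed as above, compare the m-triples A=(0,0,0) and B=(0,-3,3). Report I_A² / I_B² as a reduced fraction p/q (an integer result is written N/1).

4/3

l's match ⇒ only the (l;m) 3-j factors differ between A and B.
A: triangle coeff Δ(1,5,6) = 1/858; Σ_t [0,0]: t=0:+1/14400 = 1/14400; (3j)²=6/143 [(1 5 6; 0 0 0)], sign=+1
B: triangle coeff Δ(1,5,6) = 1/858; Σ_t [0,0]: t=0:+1/80640 = 1/80640; (3j)²=9/286 [(1 5 6; 0 -3 3)], sign=-1
I_A²/I_B² = (6/143)/(9/286) = 4/3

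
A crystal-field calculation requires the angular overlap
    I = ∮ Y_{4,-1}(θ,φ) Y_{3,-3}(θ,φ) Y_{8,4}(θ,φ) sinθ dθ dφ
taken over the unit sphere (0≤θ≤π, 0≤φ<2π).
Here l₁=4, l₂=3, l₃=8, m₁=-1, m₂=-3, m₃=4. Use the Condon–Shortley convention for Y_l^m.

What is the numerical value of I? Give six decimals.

0.000000

triangle: need 1≤l₃≤7, have 8; I=0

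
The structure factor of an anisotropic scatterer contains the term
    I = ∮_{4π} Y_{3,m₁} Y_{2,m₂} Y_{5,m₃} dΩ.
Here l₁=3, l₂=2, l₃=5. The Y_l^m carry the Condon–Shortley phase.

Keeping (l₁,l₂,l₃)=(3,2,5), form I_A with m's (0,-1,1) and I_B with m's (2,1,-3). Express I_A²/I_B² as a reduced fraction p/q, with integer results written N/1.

5/7

l's match ⇒ only the (l;m) 3-j factors differ between A and B.
A: triangle coeff Δ(3,2,5) = 1/2310; Σ_t [0,0]: t=0:+1/216 = 1/216; (3j)²=8/231 [(3 2 5; 0 -1 1)], sign=+1
B: triangle coeff Δ(3,2,5) = 1/2310; Σ_t [0,0]: t=0:+1/720 = 1/720; (3j)²=8/165 [(3 2 5; 2 1 -3)], sign=+1
I_A²/I_B² = (8/231)/(8/165) = 5/7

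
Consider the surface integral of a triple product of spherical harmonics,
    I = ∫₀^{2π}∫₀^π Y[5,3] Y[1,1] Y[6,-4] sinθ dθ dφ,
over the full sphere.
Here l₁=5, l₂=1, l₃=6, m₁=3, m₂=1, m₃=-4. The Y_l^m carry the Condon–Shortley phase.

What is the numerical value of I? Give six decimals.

Checks pass: Σm=0; 12 even; l₃=6∈[4,6].
(2·5+1)(2·1+1)(2·6+1) = 429
Δ: 0! 10! 2! / 13! → 1/858
sum: t=0:+1/14400 = 1/14400
3j²(5 1 6; 0 0 0) = Δ·Π!·Σ² = 6/143  (sign +1)
sum: t=0:+1/161280 = 1/161280
3j²(5 1 6; 3 1 -4) = Δ·Π!·Σ² = 15/286  (sign +1)
combine: 4πI² = 429·6/143·15/286 = 135/143
take √, sign +1: I = 0.27409047

0.274090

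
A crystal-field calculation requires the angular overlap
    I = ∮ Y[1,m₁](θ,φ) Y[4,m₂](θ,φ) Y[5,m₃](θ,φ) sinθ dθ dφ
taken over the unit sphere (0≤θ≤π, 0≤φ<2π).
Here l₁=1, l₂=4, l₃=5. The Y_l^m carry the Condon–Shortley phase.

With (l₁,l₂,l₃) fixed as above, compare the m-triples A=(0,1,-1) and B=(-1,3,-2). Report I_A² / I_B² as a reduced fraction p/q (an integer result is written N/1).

8/1

Shared (l₁,l₂,l₃)=(1,4,5): N and (l;000)² cancel in I_A²/I_B².
A: Δ = 0!·2!·8!/11! = 1/495; Racah Σ t=0..0: t=0:+1/720 = 1/720; ⇒ 3j(1 4 5; 0 1 -1)² = 8/165, sgn +1
B: Δ = 0!·2!·8!/11! = 1/495; Racah Σ t=0..0: t=0:+1/10080 = 1/10080; ⇒ 3j(1 4 5; -1 3 -2)² = 1/165, sgn -1
I_A²/I_B² = (8/165)/(1/165) = 8/1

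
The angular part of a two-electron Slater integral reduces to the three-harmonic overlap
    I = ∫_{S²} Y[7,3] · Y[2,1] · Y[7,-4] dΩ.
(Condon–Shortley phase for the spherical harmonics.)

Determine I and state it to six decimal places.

m-sum 0 ✓  L=16 even ✓  5≤7≤9 ✓
Π(2lᵢ+1) = 15×5×15 = 1125
triangle coeff Δ(7,2,7) = 1/185640
Σ_t [0,2]: t=0:+1/2419200 t=1:−1/518400 t=2:+1/2419200 = -1/907200
(3j)²=56/3315 [(7 2 7; 0 0 0)], sign=+1
Σ_t [1,2]: t=1:−1/4354560 t=2:+1/14515200 = -1/6220800
(3j)²=77/4420 [(7 2 7; 3 1 -4)], sign=+1
⇒ 4πI² = 16170/48841
I = (+1)√(16170/48841/(4π)) = 0.16231468

0.162315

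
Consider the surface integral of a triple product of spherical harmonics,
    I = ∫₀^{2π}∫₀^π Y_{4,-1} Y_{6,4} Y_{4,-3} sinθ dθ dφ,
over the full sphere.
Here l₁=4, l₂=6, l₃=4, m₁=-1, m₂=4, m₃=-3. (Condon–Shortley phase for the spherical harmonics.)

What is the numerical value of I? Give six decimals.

Rules hold: Σm=0, L=14 even, 2≤4≤10.
N = 9·13·9 = 1053
Δ = 6!·2!·6!/15! = 1/1261260
Racah Σ t=2..4: t=2:+1/4608 t=3:−1/1296 t=4:+1/4608 = -7/20736
⇒ 3j(4 6 4; 0 0 0)² = 20/1287, sgn -1
Racah Σ t=4..5: t=4:+1/34560 t=5:−1/28800 = -1/172800
⇒ 3j(4 6 4; -1 4 -3)² = 1/1430, sgn +1
4πI² = N·(3j₀)²·(3jₘ)² = 18/1573
I = -1·√(0.0114431/4π) = -0.03017637

-0.030176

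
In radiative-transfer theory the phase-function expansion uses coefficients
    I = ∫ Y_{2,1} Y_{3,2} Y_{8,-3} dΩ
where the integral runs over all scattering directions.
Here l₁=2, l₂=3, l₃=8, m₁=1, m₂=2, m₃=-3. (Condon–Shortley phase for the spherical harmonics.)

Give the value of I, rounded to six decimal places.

0.000000

l₃=8 ∉ [1,5] — triangle fails ⇒ I = 0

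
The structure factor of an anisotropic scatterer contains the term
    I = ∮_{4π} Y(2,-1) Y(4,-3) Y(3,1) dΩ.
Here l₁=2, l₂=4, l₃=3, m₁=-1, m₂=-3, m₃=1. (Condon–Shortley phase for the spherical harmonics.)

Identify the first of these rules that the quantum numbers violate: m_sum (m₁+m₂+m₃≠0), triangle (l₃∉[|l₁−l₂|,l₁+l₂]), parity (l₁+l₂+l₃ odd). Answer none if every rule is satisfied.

m_sum

m₁+m₂+m₃ = -1 − 3 + 1 = -3  ✗
triangle: |2−4|=2 ≤ l₃=3 ≤ 2+4=6
parity: l₁+l₂+l₃ = 9 is odd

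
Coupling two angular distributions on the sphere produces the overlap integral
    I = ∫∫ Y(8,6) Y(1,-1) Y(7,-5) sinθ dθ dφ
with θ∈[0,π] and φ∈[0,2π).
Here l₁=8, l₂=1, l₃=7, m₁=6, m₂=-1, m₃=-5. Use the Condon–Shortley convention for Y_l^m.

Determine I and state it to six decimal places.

0.291881

m-sum 0 ✓  L=16 even ✓  7≤7≤9 ✓
Π(2lᵢ+1) = 17×3×15 = 765
triangle coeff Δ(8,1,7) = 1/2040
Σ_t [1,1]: t=1:−1/25401600 = -1/25401600
(3j)²=8/255 [(8 1 7; 0 0 0)], sign=+1
Σ_t [0,0]: t=0:+1/1916006400 = 1/1916006400
(3j)²=91/2040 [(8 1 7; 6 -1 -5)], sign=+1
⇒ 4πI² = 91/85
I = (+1)√(91/85/(4π)) = 0.29188132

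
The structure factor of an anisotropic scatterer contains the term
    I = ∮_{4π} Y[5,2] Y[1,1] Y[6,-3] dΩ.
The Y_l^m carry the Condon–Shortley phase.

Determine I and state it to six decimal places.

-0.245154

m-sum 0 ✓  L=12 even ✓  4≤6≤6 ✓
Π(2lᵢ+1) = 11×3×13 = 429
triangle coeff Δ(5,1,6) = 1/858
Σ_t [0,0]: t=0:+1/14400 = 1/14400
(3j)²=6/143 [(5 1 6; 0 0 0)], sign=+1
Σ_t [0,0]: t=0:+1/60480 = 1/60480
(3j)²=6/143 [(5 1 6; 2 1 -3)], sign=-1
⇒ 4πI² = 108/143
I = (-1)√(108/143/(4π)) = -0.24515397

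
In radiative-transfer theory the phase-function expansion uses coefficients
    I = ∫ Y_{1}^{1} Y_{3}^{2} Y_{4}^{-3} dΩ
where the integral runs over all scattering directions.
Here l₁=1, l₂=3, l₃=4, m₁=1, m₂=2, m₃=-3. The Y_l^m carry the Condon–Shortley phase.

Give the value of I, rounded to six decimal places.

-0.282095

Rules hold: Σm=0, L=8 even, 2≤4≤4.
N = 3·7·9 = 189
Δ = 0!·2!·6!/9! = 1/252
Racah Σ t=0..0: t=0:+1/36 = 1/36
⇒ 3j(1 3 4; 0 0 0)² = 4/63, sgn +1
Racah Σ t=0..0: t=0:+1/240 = 1/240
⇒ 3j(1 3 4; 1 2 -3)² = 1/12, sgn -1
4πI² = N·(3j₀)²·(3jₘ)² = 1/1
I = -1·√(1/4π) = -0.28209479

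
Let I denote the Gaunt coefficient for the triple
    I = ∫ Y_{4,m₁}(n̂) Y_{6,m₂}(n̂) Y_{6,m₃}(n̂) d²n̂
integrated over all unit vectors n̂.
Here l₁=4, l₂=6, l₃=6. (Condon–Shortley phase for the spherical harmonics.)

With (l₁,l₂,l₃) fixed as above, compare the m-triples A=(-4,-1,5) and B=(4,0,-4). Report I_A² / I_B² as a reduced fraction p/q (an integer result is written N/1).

11/21

Same 4,6,6: normalisation and zero-m 3j drop out of the ratio.
A: Δ: 4! 4! 8! / 17! → 1/15315300; sum: t=4:+1/2903040 = 1/2903040; 3j²(4 6 6; -4 -1 5) = Δ·Π!·Σ² = 5/663  (sign -1)
B: Δ: 4! 4! 8! / 17! → 1/15315300; sum: t=0:+1/829440 = 1/829440; 3j²(4 6 6; 4 0 -4) = Δ·Π!·Σ² = 35/2431  (sign +1)
I_A²/I_B² = (5/663)/(35/2431) = 11/21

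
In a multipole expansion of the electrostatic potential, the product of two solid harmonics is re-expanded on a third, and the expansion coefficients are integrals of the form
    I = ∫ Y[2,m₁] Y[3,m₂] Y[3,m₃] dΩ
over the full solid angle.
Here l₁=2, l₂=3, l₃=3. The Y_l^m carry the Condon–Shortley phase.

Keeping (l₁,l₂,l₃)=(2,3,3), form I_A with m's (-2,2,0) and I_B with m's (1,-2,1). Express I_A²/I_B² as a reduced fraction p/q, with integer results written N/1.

l's match ⇒ only the (l;m) 3-j factors differ between A and B.
A: triangle coeff Δ(2,3,3) = 1/3780; Σ_t [2,2]: t=2:+1/24 = 1/24; (3j)²=1/21 [(2 3 3; -2 2 0)], sign=-1
B: triangle coeff Δ(2,3,3) = 1/3780; Σ_t [0,1]: t=0:+1/12 t=1:−1/48 = 1/16; (3j)²=1/28 [(2 3 3; 1 -2 1)], sign=+1
I_A²/I_B² = (1/21)/(1/28) = 4/3

4/3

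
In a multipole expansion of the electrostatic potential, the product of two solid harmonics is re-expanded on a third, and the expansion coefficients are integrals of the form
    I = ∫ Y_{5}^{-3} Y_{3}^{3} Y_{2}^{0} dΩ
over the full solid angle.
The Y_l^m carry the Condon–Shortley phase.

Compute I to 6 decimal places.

m-sum 0 ✓  L=10 even ✓  2≤2≤8 ✓
Π(2lᵢ+1) = 11×7×5 = 385
triangle coeff Δ(5,3,2) = 1/2310
Σ_t [3,3]: t=3:−1/144 = -1/144
(3j)²=10/231 [(5 3 2; 0 0 0)], sign=-1
Σ_t [6,6]: t=6:+1/2880 = 1/2880
(3j)²=2/165 [(5 3 2; -3 3 0)], sign=+1
⇒ 4πI² = 20/99
I = (-1)√(20/99/(4π)) = -0.12679218

-0.126792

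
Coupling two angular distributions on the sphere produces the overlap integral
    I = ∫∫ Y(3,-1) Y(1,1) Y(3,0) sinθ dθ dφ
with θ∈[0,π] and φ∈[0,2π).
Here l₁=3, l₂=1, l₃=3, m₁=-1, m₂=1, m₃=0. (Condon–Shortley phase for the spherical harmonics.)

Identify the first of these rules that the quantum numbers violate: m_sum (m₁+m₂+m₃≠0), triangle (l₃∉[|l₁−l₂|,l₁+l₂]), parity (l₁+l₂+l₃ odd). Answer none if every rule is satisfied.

parity

azimuthal sum: -1 + 1 + 0 = 0  ✓
2 ≤ 3 ≤ 4 (triangle on l)  ✓
L = 3 + 1 + 3 = 7 (odd)  ✗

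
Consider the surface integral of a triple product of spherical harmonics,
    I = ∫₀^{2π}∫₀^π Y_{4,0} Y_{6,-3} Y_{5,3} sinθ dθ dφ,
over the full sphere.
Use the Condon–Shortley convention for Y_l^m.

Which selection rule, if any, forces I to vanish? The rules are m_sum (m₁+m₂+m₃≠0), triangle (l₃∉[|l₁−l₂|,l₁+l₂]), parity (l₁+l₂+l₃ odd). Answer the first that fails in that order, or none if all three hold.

m₁+m₂+m₃ = 0 − 3 + 3 = 0  ✓
triangle: |4−6|=2 ≤ l₃=5 ≤ 4+6=10  ✓
parity: l₁+l₂+l₃ = 15 is odd  ✗

parity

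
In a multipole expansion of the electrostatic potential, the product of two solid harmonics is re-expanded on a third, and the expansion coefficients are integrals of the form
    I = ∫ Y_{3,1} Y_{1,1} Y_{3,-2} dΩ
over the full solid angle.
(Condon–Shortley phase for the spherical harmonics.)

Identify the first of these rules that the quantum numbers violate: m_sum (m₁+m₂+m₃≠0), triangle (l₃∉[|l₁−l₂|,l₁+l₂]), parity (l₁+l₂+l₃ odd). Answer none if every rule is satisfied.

parity

azimuthal sum: 1 + 1 − 2 = 0  ✓
2 ≤ 3 ≤ 4 (triangle on l)  ✓
L = 3 + 1 + 3 = 7 (odd)  ✗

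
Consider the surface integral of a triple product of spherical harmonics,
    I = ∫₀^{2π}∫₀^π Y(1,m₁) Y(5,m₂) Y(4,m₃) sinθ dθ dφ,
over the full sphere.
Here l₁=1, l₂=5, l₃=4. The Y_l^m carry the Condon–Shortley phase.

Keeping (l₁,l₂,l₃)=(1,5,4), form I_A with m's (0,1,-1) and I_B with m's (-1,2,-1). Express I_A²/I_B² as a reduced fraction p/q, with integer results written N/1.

Shared (l₁,l₂,l₃)=(1,5,4): N and (l;000)² cancel in I_A²/I_B².
A: Δ = 2!·0!·8!/11! = 1/495; Racah Σ t=1..1: t=1:−1/720 = -1/720; ⇒ 3j(1 5 4; 0 1 -1)² = 8/165, sgn +1
B: Δ = 2!·0!·8!/11! = 1/495; Racah Σ t=2..2: t=2:+1/1440 = 1/1440; ⇒ 3j(1 5 4; -1 2 -1)² = 7/165, sgn -1
I_A²/I_B² = (8/165)/(7/165) = 8/7

8/7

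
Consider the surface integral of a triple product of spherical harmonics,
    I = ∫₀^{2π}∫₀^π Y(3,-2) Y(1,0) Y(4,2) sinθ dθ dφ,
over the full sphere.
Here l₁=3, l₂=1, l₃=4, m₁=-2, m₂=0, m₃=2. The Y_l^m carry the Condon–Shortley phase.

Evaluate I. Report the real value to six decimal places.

0.213244

Checks pass: Σm=0; 8 even; l₃=4∈[2,4].
(2·3+1)(2·1+1)(2·4+1) = 189
Δ: 0! 6! 2! / 9! → 1/252
sum: t=0:+1/36 = 1/36
3j²(3 1 4; 0 0 0) = Δ·Π!·Σ² = 4/63  (sign +1)
sum: t=0:+1/120 = 1/120
3j²(3 1 4; -2 0 2) = Δ·Π!·Σ² = 1/21  (sign +1)
combine: 4πI² = 189·4/63·1/21 = 4/7
take √, sign +1: I = 0.21324362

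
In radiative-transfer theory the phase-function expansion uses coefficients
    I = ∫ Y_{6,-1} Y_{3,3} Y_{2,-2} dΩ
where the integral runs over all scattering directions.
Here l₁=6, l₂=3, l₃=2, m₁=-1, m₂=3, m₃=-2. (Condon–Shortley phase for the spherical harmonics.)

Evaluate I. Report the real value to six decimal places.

0.000000

l₃=2 ∉ [3,9] — triangle fails ⇒ I = 0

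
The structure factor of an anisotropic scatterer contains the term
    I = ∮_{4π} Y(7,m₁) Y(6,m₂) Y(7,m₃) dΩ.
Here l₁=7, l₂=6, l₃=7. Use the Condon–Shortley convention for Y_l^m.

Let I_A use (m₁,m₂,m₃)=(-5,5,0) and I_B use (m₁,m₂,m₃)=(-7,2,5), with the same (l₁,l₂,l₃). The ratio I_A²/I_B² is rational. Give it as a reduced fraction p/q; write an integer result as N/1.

10/13

Same 7,6,7: normalisation and zero-m 3j drop out of the ratio.
A: Δ: 6! 8! 6! / 21! → 1/2444321880; sum: t=5:−1/435456000 t=6:+1/124416000 = 1/174182400; 3j²(7 6 7; -5 5 0) = Δ·Π!·Σ² = 55/4199  (sign -1)
B: Δ: 6! 8! 6! / 21! → 1/2444321880; sum: t=6:+1/1393459200 = 1/1393459200; 3j²(7 6 7; -7 2 5) = Δ·Π!·Σ² = 11/646  (sign +1)
I_A²/I_B² = (55/4199)/(11/646) = 10/13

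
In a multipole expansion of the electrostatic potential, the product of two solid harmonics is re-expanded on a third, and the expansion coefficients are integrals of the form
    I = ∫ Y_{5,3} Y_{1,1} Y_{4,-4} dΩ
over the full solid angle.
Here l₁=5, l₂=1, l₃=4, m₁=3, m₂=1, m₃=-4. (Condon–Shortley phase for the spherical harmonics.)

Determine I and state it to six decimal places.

m-sum 0 ✓  L=10 even ✓  4≤4≤6 ✓
Π(2lᵢ+1) = 11×3×9 = 297
triangle coeff Δ(5,1,4) = 1/495
Σ_t [1,1]: t=1:−1/576 = -1/576
(3j)²=5/99 [(5 1 4; 0 0 0)], sign=-1
Σ_t [2,2]: t=2:+1/80640 = 1/80640
(3j)²=1/495 [(5 1 4; 3 1 -4)], sign=+1
⇒ 4πI² = 1/33
I = (-1)√(1/33/(4π)) = -0.04910640

-0.049106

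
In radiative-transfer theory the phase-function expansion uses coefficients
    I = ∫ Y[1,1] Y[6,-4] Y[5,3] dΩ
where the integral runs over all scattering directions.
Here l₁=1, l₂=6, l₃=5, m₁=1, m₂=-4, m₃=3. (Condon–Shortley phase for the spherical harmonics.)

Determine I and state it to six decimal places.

0.274090

m-sum 0 ✓  L=12 even ✓  5≤5≤7 ✓
Π(2lᵢ+1) = 3×13×11 = 429
triangle coeff Δ(1,6,5) = 1/858
Σ_t [1,1]: t=1:−1/14400 = -1/14400
(3j)²=6/143 [(1 6 5; 0 0 0)], sign=+1
Σ_t [0,0]: t=0:+1/161280 = 1/161280
(3j)²=15/286 [(1 6 5; 1 -4 3)], sign=+1
⇒ 4πI² = 135/143
I = (+1)√(135/143/(4π)) = 0.27409047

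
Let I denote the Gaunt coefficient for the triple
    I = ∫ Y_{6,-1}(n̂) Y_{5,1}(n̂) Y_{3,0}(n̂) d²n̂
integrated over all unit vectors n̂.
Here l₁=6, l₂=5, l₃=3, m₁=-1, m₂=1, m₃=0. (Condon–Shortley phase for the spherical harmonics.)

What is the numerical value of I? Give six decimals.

Rules hold: Σm=0, L=14 even, 1≤3≤11.
N = 13·11·7 = 1001
Δ = 8!·4!·2!/15! = 1/675675
Racah Σ t=3..5: t=3:−1/8640 t=4:+1/2304 t=5:−1/8640 = 7/34560
⇒ 3j(6 5 3; 0 0 0)² = 7/429, sgn -1
Racah Σ t=4..6: t=4:+1/6912 t=5:−1/2880 t=6:+1/17280 = -1/6912
⇒ 3j(6 5 3; -1 1 0)² = 5/429, sgn +1
4πI² = N·(3j₀)²·(3jₘ)² = 245/1287
I = -1·√(0.190365/4π) = -0.12308038

-0.123080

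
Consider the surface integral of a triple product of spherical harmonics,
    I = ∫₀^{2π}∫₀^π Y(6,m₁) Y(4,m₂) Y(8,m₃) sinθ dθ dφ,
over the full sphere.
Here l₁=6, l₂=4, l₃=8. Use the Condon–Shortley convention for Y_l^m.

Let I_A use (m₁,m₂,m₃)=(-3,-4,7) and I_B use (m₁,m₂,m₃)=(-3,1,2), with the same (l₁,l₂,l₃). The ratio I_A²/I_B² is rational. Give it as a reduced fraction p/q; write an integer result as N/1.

28028/12321

Same 6,4,8: normalisation and zero-m 3j drop out of the ratio.
A: Δ: 2! 10! 6! / 19! → 1/23279256; sum: t=0:+1/522547200 = 1/522547200; 3j²(6 4 8; -3 -4 7) = Δ·Π!·Σ² = 35/1938  (sign -1)
B: Δ: 2! 10! 6! / 19! → 1/23279256; sum: t=0:+1/87091200 t=1:−1/3870720 t=2:+1/2177280 = 37/174182400; 3j²(6 4 8; -3 1 2) = Δ·Π!·Σ² = 20535/2586584  (sign +1)
I_A²/I_B² = (35/1938)/(20535/2586584) = 28028/12321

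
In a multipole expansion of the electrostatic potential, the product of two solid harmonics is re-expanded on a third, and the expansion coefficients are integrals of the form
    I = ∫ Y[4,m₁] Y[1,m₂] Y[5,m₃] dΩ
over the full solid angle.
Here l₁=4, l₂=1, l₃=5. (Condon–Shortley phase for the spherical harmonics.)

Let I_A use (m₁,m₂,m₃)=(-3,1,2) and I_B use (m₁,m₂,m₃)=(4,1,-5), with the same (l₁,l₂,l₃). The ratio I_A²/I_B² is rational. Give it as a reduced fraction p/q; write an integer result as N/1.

1/15

l's match ⇒ only the (l;m) 3-j factors differ between A and B.
A: triangle coeff Δ(4,1,5) = 1/495; Σ_t [0,0]: t=0:+1/10080 = 1/10080; (3j)²=1/165 [(4 1 5; -3 1 2)], sign=-1
B: triangle coeff Δ(4,1,5) = 1/495; Σ_t [0,0]: t=0:+1/80640 = 1/80640; (3j)²=1/11 [(4 1 5; 4 1 -5)], sign=+1
I_A²/I_B² = (1/165)/(1/11) = 1/15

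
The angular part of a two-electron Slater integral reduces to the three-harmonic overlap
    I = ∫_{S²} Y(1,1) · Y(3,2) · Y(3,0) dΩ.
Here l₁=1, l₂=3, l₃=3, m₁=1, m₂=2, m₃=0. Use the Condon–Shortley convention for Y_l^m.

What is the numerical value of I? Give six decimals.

1 + 2 + 0 = 3 ≠ 0: azimuthal integral kills it; I = 0

0.000000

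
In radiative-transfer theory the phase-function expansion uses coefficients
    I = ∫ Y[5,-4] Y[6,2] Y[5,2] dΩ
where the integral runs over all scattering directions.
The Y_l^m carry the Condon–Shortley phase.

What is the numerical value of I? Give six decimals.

Checks pass: Σm=0; 16 even; l₃=5∈[1,11].
(2·5+1)(2·6+1)(2·5+1) = 1573
Δ: 6! 4! 6! / 17! → 1/28588560
sum: t=1:−1/345600 t=2:+1/13824 t=3:−1/5184 t=4:+1/13824 t=5:−1/345600 = -7/129600
3j²(5 6 5; 0 0 0) = Δ·Π!·Σ² = 80/7293  (sign +1)
sum: t=5:−1/103680 t=6:+1/207360 = -1/207360
3j²(5 6 5; -4 2 2) = Δ·Π!·Σ² = 21/2431  (sign +1)
combine: 4πI² = 1573·80/7293·21/2431 = 560/3757
take √, sign +1: I = 0.10891018

0.108910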